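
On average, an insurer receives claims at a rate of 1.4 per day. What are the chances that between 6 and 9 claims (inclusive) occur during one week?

Over the interval, μ = 1.4 × 7 = 9.8 (a week = 7 days).
P(6 ≤ N ≤ 9) = Σ_{j=6}^{9} e^(−9.8) · 9.8^j/j! ≈ 0.4081.

0.4081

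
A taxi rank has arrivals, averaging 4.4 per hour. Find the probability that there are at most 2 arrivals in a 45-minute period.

Over the interval, μ = 4.4 × 0.75 = 3.3 (a 45-minute period = 0.75 hours).
P(N ≤ 2) = Σ_{j=0}^{2} e^(−μ) μ^j/j! ≈ 0.3594.

0.3594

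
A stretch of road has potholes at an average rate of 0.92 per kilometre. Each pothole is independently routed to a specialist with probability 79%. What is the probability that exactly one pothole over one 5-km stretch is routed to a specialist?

0.0960

Thinning: the potholes that are routed to a specialist themselves form a Poisson process with rate 0.79 × 0.92 = 0.7268 per kilometre.
Over the interval, μ = 0.7268 × 5 = 3.634 (a 5-km stretch = 5 kilometres).
P(N = 1) = e^(−3.634) · 3.634^1/1! ≈ 0.0960.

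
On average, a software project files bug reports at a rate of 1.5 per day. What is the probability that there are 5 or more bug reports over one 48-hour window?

0.1847

Over the interval, μ = 1.5 × 2 = 3 (a 48-hour window = 2 days).
P(N ≥ 5) = 1 − P(N ≤ 4) = 1 − Σ_{j=0}^{4} e^(−μ) μ^j/j! ≈ 0.1847.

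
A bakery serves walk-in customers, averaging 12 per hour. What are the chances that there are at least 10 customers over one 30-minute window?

Over the interval, μ = 12 × 0.5 = 6 (a 30-minute window = 0.5 hours).
P(N ≥ 10) = 1 − P(N ≤ 9) = 1 − Σ_{j=0}^{9} e^(−μ) μ^j/j! ≈ 0.0839.

0.0839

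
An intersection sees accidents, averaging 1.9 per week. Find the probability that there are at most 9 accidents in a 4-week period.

Over the interval, μ = 1.9 × 4 = 7.6 (a 4-week period = 4 weeks).
P(N ≤ 9) = Σ_{j=0}^{9} e^(−μ) μ^j/j! ≈ 0.7649.

0.7649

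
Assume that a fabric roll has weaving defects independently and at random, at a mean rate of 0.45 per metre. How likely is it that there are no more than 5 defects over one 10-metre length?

0.7029

Over the interval, μ = 0.45 × 10 = 4.5 (a 10-metre length = 10 metres).
P(N ≤ 5) = Σ_{j=0}^{5} e^(−μ) μ^j/j! ≈ 0.7029.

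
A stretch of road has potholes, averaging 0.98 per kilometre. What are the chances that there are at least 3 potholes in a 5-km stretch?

Over the interval, μ = 0.98 × 5 = 4.9 (a 5-km stretch = 5 kilometres).
P(N ≥ 3) = 1 − P(N ≤ 2) = 1 − Σ_{j=0}^{2} e^(−μ) μ^j/j! ≈ 0.8667.

0.8667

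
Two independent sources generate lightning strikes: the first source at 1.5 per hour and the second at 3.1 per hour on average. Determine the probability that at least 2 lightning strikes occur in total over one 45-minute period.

0.8587

Independent Poisson processes superpose: combined rate λ = 1.5 + 3.1 = 4.6 per hour.
Over the interval, μ = 4.6 × 0.75 = 3.45 (a 45-minute period = 0.75 hours).
P(N ≥ 2) = 1 − P(N ≤ 1) ≈ 0.8587.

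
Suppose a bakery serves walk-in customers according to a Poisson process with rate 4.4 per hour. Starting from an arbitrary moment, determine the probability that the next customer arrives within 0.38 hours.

Inter-arrival times are exponential with rate λ = 4.4 per hour.
P(T ≤ 0.38) = 1 − e^(−λt) = 1 − e^(−4.4 × 0.38) = 1 − e^(−1.672) ≈ 0.8121.

0.8121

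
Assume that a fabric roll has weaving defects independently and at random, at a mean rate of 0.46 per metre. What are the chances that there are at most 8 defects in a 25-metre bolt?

Over the interval, μ = 0.46 × 25 = 11.5 (a 25-metre bolt = 25 metres).
P(N ≤ 8) = Σ_{j=0}^{8} e^(−μ) μ^j/j! ≈ 0.1906.

0.1906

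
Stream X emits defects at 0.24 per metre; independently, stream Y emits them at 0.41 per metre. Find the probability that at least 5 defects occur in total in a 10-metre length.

0.7763

Independent Poisson processes superpose: combined rate λ = 0.24 + 0.41 = 0.65 per metre.
Over the interval, μ = 0.65 × 10 = 6.5 (a 10-metre length = 10 metres).
P(N ≥ 5) = 1 − P(N ≤ 4) ≈ 0.7763.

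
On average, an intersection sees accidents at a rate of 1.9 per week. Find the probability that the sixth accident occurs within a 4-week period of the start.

Over the interval, μ = 1.9 × 4 = 7.6 (a 4-week period = 4 weeks).
The sixth arrival falls in the interval iff at least 6 events occur there: P(S_6 ≤ t) = P(N ≥ 6) = 1 − P(N ≤ 5) ≈ 0.7693.

0.7693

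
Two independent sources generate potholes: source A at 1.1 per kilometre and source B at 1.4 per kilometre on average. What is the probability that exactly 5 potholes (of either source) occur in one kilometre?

0.0668

Independent Poisson processes superpose: combined rate λ = 1.1 + 1.4 = 2.5 per kilometre.
So μ = 2.5.
P(N = 5) = e^(−2.5) · 2.5^5/5! ≈ 0.0668.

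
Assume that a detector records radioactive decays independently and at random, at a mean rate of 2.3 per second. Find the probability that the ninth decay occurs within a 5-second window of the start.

0.8094

Over the interval, μ = 2.3 × 5 = 11.5 (a 5-second window = 5 seconds).
The ninth arrival falls in the interval iff at least 9 events occur there: P(S_9 ≤ t) = P(N ≥ 9) = 1 − P(N ≤ 8) ≈ 0.8094.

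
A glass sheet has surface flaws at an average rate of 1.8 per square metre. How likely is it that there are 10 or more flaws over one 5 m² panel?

0.4126

Over the interval, μ = 1.8 × 5 = 9 (a 5 m² panel = 5 square metres).
P(N ≥ 10) = 1 − P(N ≤ 9) = 1 − Σ_{j=0}^{9} e^(−μ) μ^j/j! ≈ 0.4126.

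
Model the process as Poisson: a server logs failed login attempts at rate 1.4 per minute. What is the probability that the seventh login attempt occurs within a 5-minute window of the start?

Over the interval, μ = 1.4 × 5 = 7 (a 5-minute window = 5 minutes).
The seventh arrival falls in the interval iff at least 7 events occur there: P(S_7 ≤ t) = P(N ≥ 7) = 1 − P(N ≤ 6) ≈ 0.5503.

0.5503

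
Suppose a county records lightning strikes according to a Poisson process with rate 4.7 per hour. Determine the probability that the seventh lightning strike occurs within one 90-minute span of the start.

Over the interval, μ = 4.7 × 1.5 = 7.05 (a 90-minute span = 1.5 hours).
The seventh arrival falls in the interval iff at least 7 events occur there: P(S_7 ≤ t) = P(N ≥ 7) = 1 − P(N ≤ 6) ≈ 0.5577.

0.5577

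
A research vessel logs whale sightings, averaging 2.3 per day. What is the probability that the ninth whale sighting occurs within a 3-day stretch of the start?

0.2580

Over the interval, μ = 2.3 × 3 = 6.9 (a 3-day stretch = 3 days).
The ninth arrival falls in the interval iff at least 9 events occur there: P(S_9 ≤ t) = P(N ≥ 9) = 1 − P(N ≤ 8) ≈ 0.2580.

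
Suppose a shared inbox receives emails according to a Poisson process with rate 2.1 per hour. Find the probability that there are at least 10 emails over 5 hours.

0.6029

Over the interval, μ = 2.1 × 5 = 10.5 (5 hours).
P(N ≥ 10) = 1 − P(N ≤ 9) = 1 − Σ_{j=0}^{9} e^(−μ) μ^j/j! ≈ 0.6029.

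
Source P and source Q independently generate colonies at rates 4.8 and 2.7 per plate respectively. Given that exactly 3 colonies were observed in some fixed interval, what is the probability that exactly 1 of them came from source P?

Given the total, each event is independently from source P with probability p = λ_P/(λ_P+λ_Q) = 4.8/7.5 = 0.6400.
So K ~ Binomial(3, 4.8/7.5): P(K = 1) = C(3,1) · (4.8/7.5)^1 · (2.7/7.5)^2 ≈ 0.2488.

0.2488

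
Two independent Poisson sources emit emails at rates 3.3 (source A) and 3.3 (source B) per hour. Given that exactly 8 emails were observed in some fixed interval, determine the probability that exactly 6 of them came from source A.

Given the total, each event is independently from source A with probability p = λ_A/(λ_A+λ_B) = 3.3/6.6 = 0.5000.
So K ~ Binomial(8, 3.3/6.6): P(K = 6) = C(8,6) · (3.3/6.6)^6 · (3.3/6.6)^2 ≈ 0.1094.

0.1094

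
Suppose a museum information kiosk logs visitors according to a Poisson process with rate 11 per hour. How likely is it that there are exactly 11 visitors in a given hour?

With mean μ = 11 per hour,
P(N = 11) = e^(−μ) μ^11/11! = e^(−11) · 11^11/39916800 ≈ 0.1194.

0.1194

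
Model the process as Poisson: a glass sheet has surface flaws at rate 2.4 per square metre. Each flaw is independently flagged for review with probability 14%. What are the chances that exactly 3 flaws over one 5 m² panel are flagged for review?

Thinning: the flaws that are flagged for review themselves form a Poisson process with rate 0.14 × 2.4 = 0.336 per square metre.
Over the interval, μ = 0.336 × 5 = 1.68 (a 5 m² panel = 5 square metres).
P(N = 3) = e^(−1.68) · 1.68^3/3! ≈ 0.1473.

0.1473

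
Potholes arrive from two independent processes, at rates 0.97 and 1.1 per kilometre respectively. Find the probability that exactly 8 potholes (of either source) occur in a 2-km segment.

Independent Poisson processes superpose: combined rate λ = 0.97 + 1.1 = 2.07 per kilometre.
Over the interval, μ = 2.07 × 2 = 4.14 (a 2-km segment = 2 kilometres).
P(N = 8) = e^(−4.14) · 4.14^8/8! ≈ 0.0341.

0.0341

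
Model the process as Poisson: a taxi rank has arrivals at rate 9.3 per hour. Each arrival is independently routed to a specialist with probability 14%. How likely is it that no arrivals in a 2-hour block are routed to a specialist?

0.0740

Thinning: the arrivals that are routed to a specialist themselves form a Poisson process with rate 0.14 × 9.3 = 1.302 per hour.
Over the interval, μ = 1.302 × 2 = 2.604 (a 2-hour block = 2 hours).
P(N = 0) = e^(−2.604) · 2.604^0/0! ≈ 0.0740.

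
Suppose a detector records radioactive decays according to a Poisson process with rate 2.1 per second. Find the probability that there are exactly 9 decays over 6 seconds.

0.0744

Over the interval, μ = 2.1 × 6 = 12.6 (6 seconds).
P(N = 9) = e^(−μ) μ^9/9! = e^(−12.6) · 12.6^9/362880 ≈ 0.0744.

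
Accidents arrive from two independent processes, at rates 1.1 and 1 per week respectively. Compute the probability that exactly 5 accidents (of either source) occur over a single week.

0.0417

Independent Poisson processes superpose: combined rate λ = 1.1 + 1 = 2.1 per week.
So μ = 2.1.
P(N = 5) = e^(−2.1) · 2.1^5/5! ≈ 0.0417.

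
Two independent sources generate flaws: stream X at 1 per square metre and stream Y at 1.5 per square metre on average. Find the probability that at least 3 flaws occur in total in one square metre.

0.4562

Independent Poisson processes superpose: combined rate λ = 1 + 1.5 = 2.5 per square metre.
So μ = 2.5.
P(N ≥ 3) = 1 − P(N ≤ 2) ≈ 0.4562.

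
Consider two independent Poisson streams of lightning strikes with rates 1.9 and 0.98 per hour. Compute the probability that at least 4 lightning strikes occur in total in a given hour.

Independent Poisson processes superpose: combined rate λ = 1.9 + 0.98 = 2.88 per hour.
So μ = 2.88.
P(N ≥ 4) = 1 − P(N ≤ 3) ≈ 0.3259.

0.3259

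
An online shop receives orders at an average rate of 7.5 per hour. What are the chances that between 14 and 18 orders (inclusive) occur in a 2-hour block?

0.4563

Over the interval, μ = 7.5 × 2 = 15 (a 2-hour block = 2 hours).
P(14 ≤ N ≤ 18) = Σ_{j=14}^{18} e^(−15) · 15^j/j! ≈ 0.4563.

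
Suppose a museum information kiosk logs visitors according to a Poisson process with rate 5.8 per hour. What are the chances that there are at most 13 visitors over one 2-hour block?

0.7230

Over the interval, μ = 5.8 × 2 = 11.6 (a 2-hour block = 2 hours).
P(N ≤ 13) = Σ_{j=0}^{13} e^(−μ) μ^j/j! ≈ 0.7230.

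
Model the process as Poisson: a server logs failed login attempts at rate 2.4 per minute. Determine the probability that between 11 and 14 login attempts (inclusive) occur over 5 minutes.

Over the interval, μ = 2.4 × 5 = 12 (5 minutes).
P(11 ≤ N ≤ 14) = Σ_{j=11}^{14} e^(−12) · 12^j/j! ≈ 0.4248.

0.4248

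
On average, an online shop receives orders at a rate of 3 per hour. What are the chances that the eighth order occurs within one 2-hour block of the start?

0.2560

Over the interval, μ = 3 × 2 = 6 (a 2-hour block = 2 hours).
The eighth arrival falls in the interval iff at least 8 events occur there: P(S_8 ≤ t) = P(N ≥ 8) = 1 − P(N ≤ 7) ≈ 0.2560.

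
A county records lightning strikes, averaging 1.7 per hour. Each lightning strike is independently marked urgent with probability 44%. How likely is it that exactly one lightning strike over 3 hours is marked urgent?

0.2379

Thinning: the lightning strikes that are marked urgent themselves form a Poisson process with rate 0.44 × 1.7 = 0.748 per hour.
Over the interval, μ = 0.748 × 3 = 2.244 (3 hours).
P(N = 1) = e^(−2.244) · 2.244^1/1! ≈ 0.2379.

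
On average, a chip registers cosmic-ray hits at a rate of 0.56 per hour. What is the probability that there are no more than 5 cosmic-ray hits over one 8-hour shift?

Over the interval, μ = 0.56 × 8 = 4.48 (an 8-hour shift = 8 hours).
P(N ≤ 5) = Σ_{j=0}^{5} e^(−μ) μ^j/j! ≈ 0.7063.

0.7063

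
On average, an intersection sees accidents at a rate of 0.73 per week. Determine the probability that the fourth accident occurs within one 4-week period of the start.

0.3349

Over the interval, μ = 0.73 × 4 = 2.92 (a 4-week period = 4 weeks).
The fourth arrival falls in the interval iff at least 4 events occur there: P(S_4 ≤ t) = P(N ≥ 4) = 1 − P(N ≤ 3) ≈ 0.3349.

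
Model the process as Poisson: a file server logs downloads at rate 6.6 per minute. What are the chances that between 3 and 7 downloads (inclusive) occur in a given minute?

0.6181

With mean μ = 6.6 per minute,
P(3 ≤ N ≤ 7) = Σ_{j=3}^{7} e^(−6.6) · 6.6^j/j! ≈ 0.6181.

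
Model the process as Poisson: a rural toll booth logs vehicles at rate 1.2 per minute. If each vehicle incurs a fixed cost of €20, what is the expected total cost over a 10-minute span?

E[N] = 1.2 × 10 = 12 (a 10-minute span = 10 minutes); E[cost] = 12 × €20 = €240.

€240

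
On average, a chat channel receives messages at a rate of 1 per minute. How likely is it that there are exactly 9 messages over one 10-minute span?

0.1251

Over the interval, μ = 1 × 10 = 10 (a 10-minute span = 10 minutes).
P(N = 9) = e^(−μ) μ^9/9! = e^(−10) · 10^9/362880 ≈ 0.1251.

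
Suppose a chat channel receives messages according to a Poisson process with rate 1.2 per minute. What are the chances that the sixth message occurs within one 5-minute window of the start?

Over the interval, μ = 1.2 × 5 = 6 (a 5-minute window = 5 minutes).
The sixth arrival falls in the interval iff at least 6 events occur there: P(S_6 ≤ t) = P(N ≥ 6) = 1 − P(N ≤ 5) ≈ 0.5543.

0.5543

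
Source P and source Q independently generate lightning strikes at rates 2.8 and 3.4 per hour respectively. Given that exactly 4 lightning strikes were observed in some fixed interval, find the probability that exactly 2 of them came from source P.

0.3680

Given the total, each event is independently from source P with probability p = λ_P/(λ_P+λ_Q) = 2.8/6.2 ≈ 0.4516.
So K ~ Binomial(4, 2.8/6.2): P(K = 2) = C(4,2) · (2.8/6.2)^2 · (3.4/6.2)^2 ≈ 0.3680.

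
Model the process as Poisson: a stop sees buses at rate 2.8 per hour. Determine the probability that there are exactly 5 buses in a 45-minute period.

0.0417

Over the interval, μ = 2.8 × 0.75 = 2.1 (a 45-minute period = 0.75 hours).
P(N = 5) = e^(−μ) μ^5/5! = e^(−2.1) · 2.1^5/120 ≈ 0.0417.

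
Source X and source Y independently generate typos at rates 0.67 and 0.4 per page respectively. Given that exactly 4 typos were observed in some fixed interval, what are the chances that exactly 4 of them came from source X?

Given the total, each event is independently from source X with probability p = λ_X/(λ_X+λ_Y) = 0.67/1.07 ≈ 0.6262.
So K ~ Binomial(4, 0.67/1.07): P(K = 4) = C(4,4) · (0.67/1.07)^4 · (0.4/1.07)^0 ≈ 0.1537.

0.1537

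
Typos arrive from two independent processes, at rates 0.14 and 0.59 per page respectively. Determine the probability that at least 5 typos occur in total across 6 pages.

Independent Poisson processes superpose: combined rate λ = 0.14 + 0.59 = 0.73 per page.
Over the interval, μ = 0.73 × 6 = 4.38 (6 pages).
P(N ≥ 5) = 1 − P(N ≤ 4) ≈ 0.4450.

0.4450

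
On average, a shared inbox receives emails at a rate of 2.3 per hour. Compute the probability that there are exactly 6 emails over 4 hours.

0.0851

Over the interval, μ = 2.3 × 4 = 9.2 (4 hours).
P(N = 6) = e^(−μ) μ^6/6! = e^(−9.2) · 9.2^6/720 ≈ 0.0851.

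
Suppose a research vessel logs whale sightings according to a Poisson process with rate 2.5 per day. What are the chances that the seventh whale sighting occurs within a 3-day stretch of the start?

0.6218

Over the interval, μ = 2.5 × 3 = 7.5 (a 3-day stretch = 3 days).
The seventh arrival falls in the interval iff at least 7 events occur there: P(S_7 ≤ t) = P(N ≥ 7) = 1 − P(N ≤ 6) ≈ 0.6218.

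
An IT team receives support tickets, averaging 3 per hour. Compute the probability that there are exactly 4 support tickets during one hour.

With mean μ = 3 per hour,
P(N = 4) = e^(−μ) μ^4/4! = e^(−3) · 3^4/24 ≈ 0.1680.

0.1680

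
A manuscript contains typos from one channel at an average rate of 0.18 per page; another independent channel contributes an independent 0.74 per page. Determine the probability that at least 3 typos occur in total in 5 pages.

Independent Poisson processes superpose: combined rate λ = 0.18 + 0.74 = 0.92 per page.
Over the interval, μ = 0.92 × 5 = 4.6 (5 pages).
P(N ≥ 3) = 1 − P(N ≤ 2) ≈ 0.8374.

0.8374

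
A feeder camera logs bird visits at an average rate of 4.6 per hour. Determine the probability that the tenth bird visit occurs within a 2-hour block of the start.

Over the interval, μ = 4.6 × 2 = 9.2 (a 2-hour block = 2 hours).
The tenth arrival falls in the interval iff at least 10 events occur there: P(S_10 ≤ t) = P(N ≥ 10) = 1 − P(N ≤ 9) ≈ 0.4389.

0.4389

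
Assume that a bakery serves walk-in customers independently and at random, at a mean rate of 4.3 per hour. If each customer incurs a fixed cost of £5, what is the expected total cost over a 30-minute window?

£10.75

E[N] = 4.3 × 0.5 = 2.15 (a 30-minute window = 0.5 hours); E[cost] = 2.15 × £5 = £10.75.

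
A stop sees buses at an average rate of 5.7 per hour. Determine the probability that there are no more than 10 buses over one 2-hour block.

Over the interval, μ = 5.7 × 2 = 11.4 (a 2-hour block = 2 hours).
P(N ≤ 10) = Σ_{j=0}^{10} e^(−μ) μ^j/j! ≈ 0.4131.

0.4131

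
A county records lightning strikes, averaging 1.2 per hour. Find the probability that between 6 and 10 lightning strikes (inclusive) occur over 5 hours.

0.5117

Over the interval, μ = 1.2 × 5 = 6 (5 hours).
P(6 ≤ N ≤ 10) = Σ_{j=6}^{10} e^(−6) · 6^j/j! ≈ 0.5117.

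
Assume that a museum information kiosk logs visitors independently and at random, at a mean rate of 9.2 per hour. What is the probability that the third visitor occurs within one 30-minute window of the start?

0.8374

Over the interval, μ = 9.2 × 0.5 = 4.6 (a 30-minute window = 0.5 hours).
The third arrival falls in the interval iff at least 3 events occur there: P(S_3 ≤ t) = P(N ≥ 3) = 1 − P(N ≤ 2) ≈ 0.8374.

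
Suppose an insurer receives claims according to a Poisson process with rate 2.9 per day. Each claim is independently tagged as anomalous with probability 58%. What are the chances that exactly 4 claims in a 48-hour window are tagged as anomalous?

Thinning: the claims that are tagged as anomalous themselves form a Poisson process with rate 0.58 × 2.9 = 1.682 per day.
Over the interval, μ = 1.682 × 2 = 3.364 (a 48-hour window = 2 days).
P(N = 4) = e^(−3.364) · 3.364^4/4! ≈ 0.1846.

0.1846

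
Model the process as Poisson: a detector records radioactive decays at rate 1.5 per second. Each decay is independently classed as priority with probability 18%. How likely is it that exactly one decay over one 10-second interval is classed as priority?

Thinning: the decays that are classed as priority themselves form a Poisson process with rate 0.18 × 1.5 = 0.27 per second.
Over the interval, μ = 0.27 × 10 = 2.7 (a 10-second interval = 10 seconds).
P(N = 1) = e^(−2.7) · 2.7^1/1! ≈ 0.1815.

0.1815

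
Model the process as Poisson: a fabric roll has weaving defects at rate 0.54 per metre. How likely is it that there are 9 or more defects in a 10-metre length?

Over the interval, μ = 0.54 × 10 = 5.4 (a 10-metre length = 10 metres).
P(N ≥ 9) = 1 − P(N ≤ 8) = 1 − Σ_{j=0}^{8} e^(−μ) μ^j/j! ≈ 0.0973.

0.0973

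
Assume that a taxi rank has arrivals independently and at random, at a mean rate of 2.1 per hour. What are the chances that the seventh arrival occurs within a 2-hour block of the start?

Over the interval, μ = 2.1 × 2 = 4.2 (a 2-hour block = 2 hours).
The seventh arrival falls in the interval iff at least 7 events occur there: P(S_7 ≤ t) = P(N ≥ 7) = 1 − P(N ≤ 6) ≈ 0.1325.

0.1325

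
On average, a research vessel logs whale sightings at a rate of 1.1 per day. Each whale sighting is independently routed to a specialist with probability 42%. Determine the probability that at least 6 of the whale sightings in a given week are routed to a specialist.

Thinning: the whale sightings that are routed to a specialist themselves form a Poisson process with rate 0.42 × 1.1 = 0.462 per day.
Over the interval, μ = 0.462 × 7 = 3.234 (a week = 7 days).
P(N ≥ 6) = 1 − P(N ≤ 5) ≈ 0.1093.

0.1093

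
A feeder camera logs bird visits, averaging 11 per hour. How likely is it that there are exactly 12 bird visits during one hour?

0.1094

With mean μ = 11 per hour,
P(N = 12) = e^(−μ) μ^12/12! = e^(−11) · 11^12/479001600 ≈ 0.1094.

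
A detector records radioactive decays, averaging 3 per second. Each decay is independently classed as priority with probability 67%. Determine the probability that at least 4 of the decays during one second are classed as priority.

Thinning: the decays that are classed as priority themselves form a Poisson process with rate 0.67 × 3 = 2.01 per second.
So μ = 2.01.
P(N ≥ 4) = 1 − P(N ≤ 3) ≈ 0.1447.

0.1447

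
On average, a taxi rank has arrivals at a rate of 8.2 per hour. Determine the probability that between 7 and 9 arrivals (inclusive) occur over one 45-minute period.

0.3231

Over the interval, μ = 8.2 × 0.75 = 6.15 (a 45-minute period = 0.75 hours).
P(7 ≤ N ≤ 9) = Σ_{j=7}^{9} e^(−6.15) · 6.15^j/j! ≈ 0.3231.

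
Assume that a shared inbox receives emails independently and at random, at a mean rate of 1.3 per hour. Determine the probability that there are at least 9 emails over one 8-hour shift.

0.7104

Over the interval, μ = 1.3 × 8 = 10.4 (an 8-hour shift = 8 hours).
P(N ≥ 9) = 1 − P(N ≤ 8) = 1 − Σ_{j=0}^{8} e^(−μ) μ^j/j! ≈ 0.7104.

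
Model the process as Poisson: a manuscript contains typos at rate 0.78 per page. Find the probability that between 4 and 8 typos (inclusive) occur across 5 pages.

Over the interval, μ = 0.78 × 5 = 3.9 (5 pages).
P(4 ≤ N ≤ 8) = Σ_{j=4}^{8} e^(−3.9) · 3.9^j/j! ≈ 0.5282.

0.5282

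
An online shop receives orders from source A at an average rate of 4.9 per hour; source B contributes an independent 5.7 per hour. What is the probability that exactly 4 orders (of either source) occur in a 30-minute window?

0.1641

Independent Poisson processes superpose: combined rate λ = 4.9 + 5.7 = 10.6 per hour.
Over the interval, μ = 10.6 × 0.5 = 5.3 (a 30-minute window = 0.5 hours).
P(N = 4) = e^(−5.3) · 5.3^4/4! ≈ 0.1641.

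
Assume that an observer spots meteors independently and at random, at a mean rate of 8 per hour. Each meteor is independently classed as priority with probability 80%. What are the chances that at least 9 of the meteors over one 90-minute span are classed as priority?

0.6204

Thinning: the meteors that are classed as priority themselves form a Poisson process with rate 0.8 × 8 = 6.4 per hour.
Over the interval, μ = 6.4 × 1.5 = 9.6 (a 90-minute span = 1.5 hours).
P(N ≥ 9) = 1 − P(N ≤ 8) ≈ 0.6204.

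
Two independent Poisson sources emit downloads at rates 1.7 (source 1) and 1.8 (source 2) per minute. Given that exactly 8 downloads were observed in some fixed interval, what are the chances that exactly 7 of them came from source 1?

0.0262

Given the total, each event is independently from source 1 with probability p = λ_1/(λ_1+λ_2) = 1.7/3.5 ≈ 0.4857.
So K ~ Binomial(8, 1.7/3.5): P(K = 7) = C(8,7) · (1.7/3.5)^7 · (1.8/3.5)^1 ≈ 0.0262.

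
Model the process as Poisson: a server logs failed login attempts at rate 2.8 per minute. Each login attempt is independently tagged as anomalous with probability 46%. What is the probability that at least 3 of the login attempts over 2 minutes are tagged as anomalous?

Thinning: the login attempts that are tagged as anomalous themselves form a Poisson process with rate 0.46 × 2.8 = 1.288 per minute.
Over the interval, μ = 1.288 × 2 = 2.576 (2 minutes).
P(N ≥ 3) = 1 − P(N ≤ 2) ≈ 0.4755.

0.4755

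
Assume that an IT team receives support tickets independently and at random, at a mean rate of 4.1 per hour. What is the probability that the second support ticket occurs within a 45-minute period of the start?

0.8118

Over the interval, μ = 4.1 × 0.75 = 3.075 (a 45-minute period = 0.75 hours).
The second arrival falls in the interval iff at least 2 events occur there: P(S_2 ≤ t) = P(N ≥ 2) = 1 − P(N ≤ 1) ≈ 0.8118.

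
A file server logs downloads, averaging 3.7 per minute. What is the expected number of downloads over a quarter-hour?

55.5

E[N] = λt = 3.7 × 15 = 55.5 (a quarter-hour = 15 minutes).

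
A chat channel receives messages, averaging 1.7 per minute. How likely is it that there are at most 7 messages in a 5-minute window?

Over the interval, μ = 1.7 × 5 = 8.5 (a 5-minute window = 5 minutes).
P(N ≤ 7) = Σ_{j=0}^{7} e^(−μ) μ^j/j! ≈ 0.3856.

0.3856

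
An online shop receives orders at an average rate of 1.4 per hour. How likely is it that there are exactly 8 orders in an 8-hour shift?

Over the interval, μ = 1.4 × 8 = 11.2 (an 8-hour shift = 8 hours).
P(N = 8) = e^(−μ) μ^8/8! = e^(−11.2) · 11.2^8/40320 ≈ 0.0840.

0.0840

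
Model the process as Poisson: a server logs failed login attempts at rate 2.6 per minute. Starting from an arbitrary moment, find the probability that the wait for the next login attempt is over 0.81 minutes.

0.1217

The wait for the next event is exponential with rate λ = 2.6 per minute.
P(T > 0.81) = e^(−λt) = e^(−2.6 × 0.81) = e^(−2.106) ≈ 0.1217.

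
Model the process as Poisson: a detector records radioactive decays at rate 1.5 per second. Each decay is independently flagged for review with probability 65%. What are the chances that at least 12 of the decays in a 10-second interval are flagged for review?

Thinning: the decays that are flagged for review themselves form a Poisson process with rate 0.65 × 1.5 = 0.975 per second.
Over the interval, μ = 0.975 × 10 = 9.75 (a 10-second interval = 10 seconds).
P(N ≥ 12) = 1 − P(N ≤ 11) ≈ 0.2752.

0.2752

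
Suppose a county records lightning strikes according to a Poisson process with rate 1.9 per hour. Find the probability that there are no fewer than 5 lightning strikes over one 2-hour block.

0.3322

Over the interval, μ = 1.9 × 2 = 3.8 (a 2-hour block = 2 hours).
P(N ≥ 5) = 1 − P(N ≤ 4) = 1 − Σ_{j=0}^{4} e^(−μ) μ^j/j! ≈ 0.3322.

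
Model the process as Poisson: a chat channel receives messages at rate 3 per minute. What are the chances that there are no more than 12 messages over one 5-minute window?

0.2676

Over the interval, μ = 3 × 5 = 15 (a 5-minute window = 5 minutes).
P(N ≤ 12) = Σ_{j=0}^{12} e^(−μ) μ^j/j! ≈ 0.2676.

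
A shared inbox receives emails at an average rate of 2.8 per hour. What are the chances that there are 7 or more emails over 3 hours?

0.7330

Over the interval, μ = 2.8 × 3 = 8.4 (3 hours).
P(N ≥ 7) = 1 − P(N ≤ 6) = 1 − Σ_{j=0}^{6} e^(−μ) μ^j/j! ≈ 0.7330.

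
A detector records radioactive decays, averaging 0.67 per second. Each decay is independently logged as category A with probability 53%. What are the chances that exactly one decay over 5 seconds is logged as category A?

Thinning: the decays that are logged as category A themselves form a Poisson process with rate 0.53 × 0.67 = 0.3551 per second.
Over the interval, μ = 0.3551 × 5 = 1.7755 (5 seconds).
P(N = 1) = e^(−1.7755) · 1.7755^1/1! ≈ 0.3008.

0.3008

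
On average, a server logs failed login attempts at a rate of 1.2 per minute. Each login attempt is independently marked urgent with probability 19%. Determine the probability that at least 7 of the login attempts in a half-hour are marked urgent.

0.5262

Thinning: the login attempts that are marked urgent themselves form a Poisson process with rate 0.19 × 1.2 = 0.228 per minute.
Over the interval, μ = 0.228 × 30 = 6.84 (a half-hour = 30 minutes).
P(N ≥ 7) = 1 − P(N ≤ 6) ≈ 0.5262.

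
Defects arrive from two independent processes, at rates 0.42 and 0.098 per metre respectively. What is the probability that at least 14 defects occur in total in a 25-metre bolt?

Independent Poisson processes superpose: combined rate λ = 0.42 + 0.098 = 0.518 per metre.
Over the interval, μ = 0.518 × 25 = 12.95 (a 25-metre bolt = 25 metres).
P(N ≥ 14) = 1 − P(N ≤ 13) ≈ 0.4215.

0.4215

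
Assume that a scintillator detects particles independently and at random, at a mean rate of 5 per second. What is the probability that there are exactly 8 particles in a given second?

0.0653

With mean μ = 5 per second,
P(N = 8) = e^(−μ) μ^8/8! = e^(−5) · 5^8/40320 ≈ 0.0653.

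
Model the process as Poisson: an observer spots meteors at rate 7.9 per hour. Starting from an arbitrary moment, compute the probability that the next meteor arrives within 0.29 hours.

Inter-arrival times are exponential with rate λ = 7.9 per hour.
P(T ≤ 0.29) = 1 − e^(−λt) = 1 − e^(−7.9 × 0.29) = 1 − e^(−2.291) ≈ 0.8988.

0.8988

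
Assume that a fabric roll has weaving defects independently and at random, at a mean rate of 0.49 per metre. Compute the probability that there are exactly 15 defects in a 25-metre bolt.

Over the interval, μ = 0.49 × 25 = 12.25 (a 25-metre bolt = 25 metres).
P(N = 15) = e^(−μ) μ^15/15! = e^(−12.25) · 12.25^15/1307674368000 ≈ 0.0768.

0.0768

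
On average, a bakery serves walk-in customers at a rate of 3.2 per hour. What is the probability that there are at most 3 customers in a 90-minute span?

0.2942

Over the interval, μ = 3.2 × 1.5 = 4.8 (a 90-minute span = 1.5 hours).
P(N ≤ 3) = Σ_{j=0}^{3} e^(−μ) μ^j/j! ≈ 0.2942.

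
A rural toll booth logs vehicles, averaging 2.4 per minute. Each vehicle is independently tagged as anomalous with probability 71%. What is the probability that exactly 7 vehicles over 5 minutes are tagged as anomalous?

Thinning: the vehicles that are tagged as anomalous themselves form a Poisson process with rate 0.71 × 2.4 = 1.704 per minute.
Over the interval, μ = 1.704 × 5 = 8.52 (5 minutes).
P(N = 7) = e^(−8.52) · 8.52^7/7! ≈ 0.1290.

0.1290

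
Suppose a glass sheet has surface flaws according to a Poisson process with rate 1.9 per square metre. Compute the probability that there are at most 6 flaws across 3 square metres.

0.6544

Over the interval, μ = 1.9 × 3 = 5.7 (3 square metres).
P(N ≤ 6) = Σ_{j=0}^{6} e^(−μ) μ^j/j! ≈ 0.6544.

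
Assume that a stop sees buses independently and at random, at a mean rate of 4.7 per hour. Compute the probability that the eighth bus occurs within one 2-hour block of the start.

0.7208

Over the interval, μ = 4.7 × 2 = 9.4 (a 2-hour block = 2 hours).
The eighth arrival falls in the interval iff at least 8 events occur there: P(S_8 ≤ t) = P(N ≥ 8) = 1 − P(N ≤ 7) ≈ 0.7208.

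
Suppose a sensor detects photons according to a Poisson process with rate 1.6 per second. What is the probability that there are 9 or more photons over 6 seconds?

0.6204

Over the interval, μ = 1.6 × 6 = 9.6 (6 seconds).
P(N ≥ 9) = 1 − P(N ≤ 8) = 1 − Σ_{j=0}^{8} e^(−μ) μ^j/j! ≈ 0.6204.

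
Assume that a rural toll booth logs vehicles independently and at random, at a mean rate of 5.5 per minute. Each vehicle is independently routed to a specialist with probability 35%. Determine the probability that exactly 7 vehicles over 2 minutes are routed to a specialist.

0.0529

Thinning: the vehicles that are routed to a specialist themselves form a Poisson process with rate 0.35 × 5.5 = 1.925 per minute.
Over the interval, μ = 1.925 × 2 = 3.85 (2 minutes).
P(N = 7) = e^(−3.85) · 3.85^7/7! ≈ 0.0529.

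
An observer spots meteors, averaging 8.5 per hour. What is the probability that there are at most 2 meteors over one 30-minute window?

0.2037

Over the interval, μ = 8.5 × 0.5 = 4.25 (a 30-minute window = 0.5 hours).
P(N ≤ 2) = Σ_{j=0}^{2} e^(−μ) μ^j/j! ≈ 0.2037.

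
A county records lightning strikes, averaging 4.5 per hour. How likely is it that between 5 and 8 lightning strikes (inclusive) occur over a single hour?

0.4276

With mean μ = 4.5 per hour,
P(5 ≤ N ≤ 8) = Σ_{j=5}^{8} e^(−4.5) · 4.5^j/j! ≈ 0.4276.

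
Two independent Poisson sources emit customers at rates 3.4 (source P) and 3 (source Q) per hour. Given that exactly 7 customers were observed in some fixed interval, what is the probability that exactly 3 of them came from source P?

0.2534

Given the total, each event is independently from source P with probability p = λ_P/(λ_P+λ_Q) = 3.4/6.4 ≈ 0.5312.
So K ~ Binomial(7, 3.4/6.4): P(K = 3) = C(7,3) · (3.4/6.4)^3 · (3/6.4)^4 ≈ 0.2534.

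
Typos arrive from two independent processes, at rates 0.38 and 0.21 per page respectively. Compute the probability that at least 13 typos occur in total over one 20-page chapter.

0.4012

Independent Poisson processes superpose: combined rate λ = 0.38 + 0.21 = 0.59 per page.
Over the interval, μ = 0.59 × 20 = 11.8 (a 20-page chapter = 20 pages).
P(N ≥ 13) = 1 − P(N ≤ 12) ≈ 0.4012.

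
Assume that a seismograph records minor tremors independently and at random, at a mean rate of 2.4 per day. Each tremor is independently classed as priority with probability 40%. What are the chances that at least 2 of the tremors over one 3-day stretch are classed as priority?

0.7822

Thinning: the tremors that are classed as priority themselves form a Poisson process with rate 0.4 × 2.4 = 0.96 per day.
Over the interval, μ = 0.96 × 3 = 2.88 (a 3-day stretch = 3 days).
P(N ≥ 2) = 1 − P(N ≤ 1) ≈ 0.7822.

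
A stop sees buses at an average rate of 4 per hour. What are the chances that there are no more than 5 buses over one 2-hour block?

0.1912

Over the interval, μ = 4 × 2 = 8 (a 2-hour block = 2 hours).
P(N ≤ 5) = Σ_{j=0}^{5} e^(−μ) μ^j/j! ≈ 0.1912.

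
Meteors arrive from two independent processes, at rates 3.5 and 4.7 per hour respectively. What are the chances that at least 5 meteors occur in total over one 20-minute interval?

Independent Poisson processes superpose: combined rate λ = 3.5 + 4.7 = 8.2 per hour.
Over the interval, μ = 8.2 × 1/3 ≈ 2.73333 (a 20-minute interval = 1/3 hours).
P(N ≥ 5) = 1 − P(N ≤ 4) ≈ 0.1421.

0.1421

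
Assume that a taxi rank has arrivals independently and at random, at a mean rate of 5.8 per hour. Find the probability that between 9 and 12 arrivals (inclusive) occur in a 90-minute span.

0.4007

Over the interval, μ = 5.8 × 1.5 = 8.7 (a 90-minute span = 1.5 hours).
P(9 ≤ N ≤ 12) = Σ_{j=9}^{12} e^(−8.7) · 8.7^j/j! ≈ 0.4007.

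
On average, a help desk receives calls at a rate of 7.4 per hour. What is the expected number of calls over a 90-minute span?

E[N] = λt = 7.4 × 1.5 = 11.1 (a 90-minute span = 1.5 hours).

11.1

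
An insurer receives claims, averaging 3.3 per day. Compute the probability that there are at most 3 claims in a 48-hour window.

Over the interval, μ = 3.3 × 2 = 6.6 (a 48-hour window = 2 days).
P(N ≤ 3) = Σ_{j=0}^{3} e^(−μ) μ^j/j! ≈ 0.1052.

0.1052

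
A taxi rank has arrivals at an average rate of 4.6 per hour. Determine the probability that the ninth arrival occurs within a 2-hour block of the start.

0.5704

Over the interval, μ = 4.6 × 2 = 9.2 (a 2-hour block = 2 hours).
The ninth arrival falls in the interval iff at least 9 events occur there: P(S_9 ≤ t) = P(N ≥ 9) = 1 − P(N ≤ 8) ≈ 0.5704.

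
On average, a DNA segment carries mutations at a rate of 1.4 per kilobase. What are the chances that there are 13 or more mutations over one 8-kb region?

0.3334

Over the interval, μ = 1.4 × 8 = 11.2 (an 8-kb region = 8 kilobases).
P(N ≥ 13) = 1 − P(N ≤ 12) = 1 − Σ_{j=0}^{12} e^(−μ) μ^j/j! ≈ 0.3334.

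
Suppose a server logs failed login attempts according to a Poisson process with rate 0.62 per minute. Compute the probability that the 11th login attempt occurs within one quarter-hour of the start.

0.3301

Over the interval, μ = 0.62 × 15 = 9.3 (a quarter-hour = 15 minutes).
The 11th arrival falls in the interval iff at least 11 events occur there: P(S_11 ≤ t) = P(N ≥ 11) = 1 − P(N ≤ 10) ≈ 0.3301.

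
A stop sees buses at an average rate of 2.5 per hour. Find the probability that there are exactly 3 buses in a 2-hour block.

Over the interval, μ = 2.5 × 2 = 5 (a 2-hour block = 2 hours).
P(N = 3) = e^(−μ) μ^3/3! = e^(−5) · 5^3/6 ≈ 0.1404.

0.1404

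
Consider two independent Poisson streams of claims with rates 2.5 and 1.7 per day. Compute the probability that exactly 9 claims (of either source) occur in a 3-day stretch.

Independent Poisson processes superpose: combined rate λ = 2.5 + 1.7 = 4.2 per day.
Over the interval, μ = 4.2 × 3 = 12.6 (a 3-day stretch = 3 days).
P(N = 9) = e^(−12.6) · 12.6^9/9! ≈ 0.0744.

0.0744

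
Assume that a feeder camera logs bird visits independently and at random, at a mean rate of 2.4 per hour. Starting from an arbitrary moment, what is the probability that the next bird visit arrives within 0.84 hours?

Inter-arrival times are exponential with rate λ = 2.4 per hour.
P(T ≤ 0.84) = 1 − e^(−λt) = 1 − e^(−2.4 × 0.84) = 1 − e^(−2.016) ≈ 0.8668.

0.8668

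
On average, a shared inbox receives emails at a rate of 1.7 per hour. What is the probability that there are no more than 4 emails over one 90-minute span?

Over the interval, μ = 1.7 × 1.5 = 2.55 (a 90-minute span = 1.5 hours).
P(N ≤ 4) = Σ_{j=0}^{4} e^(−μ) μ^j/j! ≈ 0.8844.

0.8844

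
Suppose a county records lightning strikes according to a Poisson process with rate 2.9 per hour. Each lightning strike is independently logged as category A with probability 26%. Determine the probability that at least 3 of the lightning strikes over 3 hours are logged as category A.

0.3939

Thinning: the lightning strikes that are logged as category A themselves form a Poisson process with rate 0.26 × 2.9 = 0.754 per hour.
Over the interval, μ = 0.754 × 3 = 2.262 (3 hours).
P(N ≥ 3) = 1 − P(N ≤ 2) ≈ 0.3939.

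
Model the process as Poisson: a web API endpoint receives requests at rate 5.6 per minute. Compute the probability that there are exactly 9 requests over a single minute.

0.0552

With mean μ = 5.6 per minute,
P(N = 9) = e^(−μ) μ^9/9! = e^(−5.6) · 5.6^9/362880 ≈ 0.0552.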